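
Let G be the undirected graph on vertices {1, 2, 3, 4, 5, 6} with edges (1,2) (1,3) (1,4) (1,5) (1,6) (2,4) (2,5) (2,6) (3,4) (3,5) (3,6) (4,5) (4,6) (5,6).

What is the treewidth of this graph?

4

A width-4 tree decomposition is:
Bags: B1 = {1, 3, 4, 5, 6}  B2 = {1, 2, 4, 5, 6}
Tree: B1–B2
The largest bag has 5 vertices, giving width 4; this decomposition certifies tw(G) ≤ 4. Conversely, {1, 2, 4, 5, 6} is a clique of size 5, and the vertices of any clique must share a bag in every tree decomposition; so some bag has ≥ 5 vertices and tw(G) ≥ 4. Therefore the treewidth is 4.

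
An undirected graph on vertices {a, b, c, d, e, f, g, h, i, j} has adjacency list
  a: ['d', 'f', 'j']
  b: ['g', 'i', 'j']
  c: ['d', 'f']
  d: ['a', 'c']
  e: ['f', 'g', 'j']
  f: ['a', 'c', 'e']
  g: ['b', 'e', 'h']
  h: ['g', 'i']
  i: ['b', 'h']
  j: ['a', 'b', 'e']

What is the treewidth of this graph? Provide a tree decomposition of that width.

Treewidth 2.
Bags: B1 = {b, h, i}  B2 = {b, g, h}  B3 = {b, g, j}  B4 = {e, g, j}  B5 = {a, e, j}  B6 = {a, e, f}  B7 = {a, d, f}  B8 = {c, d, f}
Tree: B1–B2, B2–B3, B3–B4, B4–B5, B5–B6, B6–B7, B7–B8

Each bag holds 3 vertices, so the decomposition has width 2, which upper-bounds the treewidth. Since i–h–g–b–i is a cycle in G, G is not acyclic. Forests are exactly the graphs of treewidth ≤ 1, so tw(G) ≥ 2. Combining the bounds, tw(G) = 2.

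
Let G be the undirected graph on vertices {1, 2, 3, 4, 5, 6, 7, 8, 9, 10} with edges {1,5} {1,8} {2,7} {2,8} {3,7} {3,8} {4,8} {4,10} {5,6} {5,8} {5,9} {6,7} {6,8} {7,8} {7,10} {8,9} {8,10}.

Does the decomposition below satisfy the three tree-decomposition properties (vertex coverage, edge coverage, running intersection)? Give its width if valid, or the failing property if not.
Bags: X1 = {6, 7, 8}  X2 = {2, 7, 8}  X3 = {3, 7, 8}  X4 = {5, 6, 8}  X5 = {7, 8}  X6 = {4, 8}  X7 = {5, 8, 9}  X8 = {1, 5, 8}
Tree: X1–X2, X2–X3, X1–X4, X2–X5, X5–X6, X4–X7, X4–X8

No — vertex 10 appears in no bag.

A tree decomposition must satisfy three properties: every vertex lies in some bag; for every edge, both endpoints lie together in some bag; and for every vertex, the bags containing it form a connected subtree. Here vertex 10 appears in no bag, so the decomposition is invalid.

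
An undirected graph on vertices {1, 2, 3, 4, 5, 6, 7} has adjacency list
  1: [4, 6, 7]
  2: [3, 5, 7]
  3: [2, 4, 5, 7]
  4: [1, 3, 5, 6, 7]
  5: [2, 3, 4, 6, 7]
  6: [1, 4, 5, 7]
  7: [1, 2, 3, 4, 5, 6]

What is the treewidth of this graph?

3

A width-3 tree decomposition is:
Bags: B1 = {4, 5, 6, 7}  B2 = {3, 4, 5, 7}  B3 = {1, 4, 6, 7}  B4 = {2, 3, 5, 7}
Tree: B1–B2, B1–B3, B2–B4
Every bag has size at most 4, so the width is 4 − 1 = 3 and tw(G) ≤ 3. On the other hand G contains the 4-clique {2, 3, 5, 7}. A clique must lie in a single bag of any decomposition, so no decomposition can have width below 3. Therefore the treewidth is 3.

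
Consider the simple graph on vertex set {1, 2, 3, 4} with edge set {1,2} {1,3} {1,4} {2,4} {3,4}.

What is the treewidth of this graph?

A width-2 tree decomposition is:
Bags: B1 = {1, 2, 4}  B2 = {1, 3, 4}
Tree: B1–B2
The largest bag has 3 vertices, giving width 2; this decomposition certifies tw(G) ≤ 2. For the lower bound, the 3 vertices {1, 2, 4} are pairwise adjacent, and any tree decomposition puts a clique entirely inside one bag — forcing width ≥ 2. Therefore the treewidth is 2.

2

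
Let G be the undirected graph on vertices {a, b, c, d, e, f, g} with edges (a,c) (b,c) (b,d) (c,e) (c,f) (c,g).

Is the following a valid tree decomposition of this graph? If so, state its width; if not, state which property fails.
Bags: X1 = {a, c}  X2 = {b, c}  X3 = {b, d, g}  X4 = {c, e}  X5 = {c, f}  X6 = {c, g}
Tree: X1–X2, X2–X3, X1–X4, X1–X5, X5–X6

A tree decomposition must satisfy three properties: every vertex lies in some bag; for every edge, both endpoints lie together in some bag; and for every vertex, the bags containing it form a connected subtree. Here bags containing vertex g are not connected in the tree, so the decomposition is invalid.

No — bags containing vertex g are not connected in the tree.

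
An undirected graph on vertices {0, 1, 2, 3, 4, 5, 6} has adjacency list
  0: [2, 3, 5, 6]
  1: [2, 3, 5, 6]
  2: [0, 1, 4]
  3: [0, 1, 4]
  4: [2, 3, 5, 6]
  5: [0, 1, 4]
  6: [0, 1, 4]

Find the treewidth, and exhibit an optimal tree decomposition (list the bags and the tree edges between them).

The largest bag has 4 vertices, giving width 3; this decomposition certifies tw(G) ≤ 3. For the lower bound: the 4 vertex sets {1,2}, {4,5}, {0}, {6} are disjoint, each induces a connected subgraph, and every pair is joined by at least one edge of G. Contracting each set to a single vertex therefore yields K_{4} as a minor, and since treewidth is minor-monotone, tw(G) ≥ tw(K_{4}) = 3. Hence tw(G) = 3 exactly.

Treewidth 3.
One optimal decomposition is:
Bags: B1 = {0, 1, 2, 4}  B2 = {0, 1, 4, 5}  B3 = {0, 1, 4, 6}  B4 = {0, 1, 3, 4}
Tree: B1–B2, B2–B3, B3–B4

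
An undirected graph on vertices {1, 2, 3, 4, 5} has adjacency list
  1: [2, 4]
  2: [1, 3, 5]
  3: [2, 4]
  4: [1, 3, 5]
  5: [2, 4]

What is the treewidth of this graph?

2

A width-2 tree decomposition is:
Bags: B1 = {2, 3, 4}  B2 = {1, 2, 4}  B3 = {2, 4, 5}
Tree: B1–B2, B2–B3
The largest bag has 3 vertices, giving width 2; this decomposition certifies tw(G) ≤ 2. For the lower bound, G contains the cycle 2–3–4–1–2, so G is not a forest; only forests have treewidth ≤ 1, hence tw(G) ≥ 2. Therefore the treewidth is 2.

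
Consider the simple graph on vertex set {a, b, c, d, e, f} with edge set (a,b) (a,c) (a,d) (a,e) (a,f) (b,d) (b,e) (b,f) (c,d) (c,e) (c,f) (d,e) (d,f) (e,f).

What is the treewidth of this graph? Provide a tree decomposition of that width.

Every bag has size at most 5, so the width is 5 − 1 = 4 and tw(G) ≤ 4. Conversely, {a, c, d, e, f} is a clique of size 5, and the vertices of any clique must share a bag in every tree decomposition; so some bag has ≥ 5 vertices and tw(G) ≥ 4. Hence tw(G) = 4 exactly.

Treewidth 4.
Bags: B1 = {a, c, d, e, f}  B2 = {a, b, d, e, f}
Tree: B1–B2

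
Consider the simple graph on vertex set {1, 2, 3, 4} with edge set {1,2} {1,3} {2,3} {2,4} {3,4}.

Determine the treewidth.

A width-2 tree decomposition is:
Bags: B1 = {2, 3, 4}  B2 = {1, 2, 3}
Tree: B1–B2
Every bag has size at most 3, so the width is 3 − 1 = 2 and tw(G) ≤ 2. Conversely, {1, 2, 3} is a clique of size 3, and the vertices of any clique must share a bag in every tree decomposition; so some bag has ≥ 3 vertices and tw(G) ≥ 2. Hence tw(G) = 2 exactly.

2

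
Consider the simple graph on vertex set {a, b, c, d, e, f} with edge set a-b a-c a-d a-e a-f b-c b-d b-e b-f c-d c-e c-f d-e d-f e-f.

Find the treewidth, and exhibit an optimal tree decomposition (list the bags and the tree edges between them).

Treewidth 5.
One optimal decomposition is:
Bags: B1 = {a, b, c, d, e, f}
Tree: (single bag)

With just one bag of size 6, the width is 6 − 1 = 5, so tw(G) ≤ 5. Conversely, {a, b, c, d, e, f} is a clique of size 6, and the vertices of any clique must share a bag in every tree decomposition; so some bag has ≥ 6 vertices and tw(G) ≥ 5. The upper and lower bounds meet at 5, so that is the treewidth.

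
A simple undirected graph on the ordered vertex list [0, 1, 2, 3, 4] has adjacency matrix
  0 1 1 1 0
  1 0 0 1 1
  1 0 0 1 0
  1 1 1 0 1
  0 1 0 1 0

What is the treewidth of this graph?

A width-2 tree decomposition is:
Bags: B1 = {1, 3, 4}  B2 = {0, 1, 3}  B3 = {0, 2, 3}
Tree: B1–B2, B2–B3
Each bag holds 3 vertices, so the decomposition has width 2, which upper-bounds the treewidth. On the other hand G contains the 3-clique {0, 1, 3}. A clique must lie in a single bag of any decomposition, so no decomposition can have width below 2. Hence tw(G) = 2 exactly.

2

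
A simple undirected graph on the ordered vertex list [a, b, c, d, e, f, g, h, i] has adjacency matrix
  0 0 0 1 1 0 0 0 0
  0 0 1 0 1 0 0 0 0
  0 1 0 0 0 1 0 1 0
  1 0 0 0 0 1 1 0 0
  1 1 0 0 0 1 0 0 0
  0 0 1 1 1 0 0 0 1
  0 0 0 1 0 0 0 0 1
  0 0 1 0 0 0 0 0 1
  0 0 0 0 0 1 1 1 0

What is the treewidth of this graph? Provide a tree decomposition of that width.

Each bag holds 4 vertices, so the decomposition has width 3, which upper-bounds the treewidth. For the lower bound: the 4 vertex sets {a,d,g}, {e}, {f}, {b,c,h,i} are disjoint, each induces a connected subgraph, and every pair is joined by at least one edge of G. Contracting each set to a single vertex therefore yields K_{4} as a minor, and since treewidth is minor-monotone, tw(G) ≥ tw(K_{4}) = 3. Combining the bounds, tw(G) = 3.

Treewidth 3.
One such decomposition:
Bags: B1 = {a, d, e, g}  B2 = {d, e, f, g}  B3 = {e, f, g, i}  B4 = {b, e, f, i}  B5 = {b, c, f, i}  B6 = {b, c, h, i}
Tree: B1–B2, B2–B3, B3–B4, B4–B5, B5–B6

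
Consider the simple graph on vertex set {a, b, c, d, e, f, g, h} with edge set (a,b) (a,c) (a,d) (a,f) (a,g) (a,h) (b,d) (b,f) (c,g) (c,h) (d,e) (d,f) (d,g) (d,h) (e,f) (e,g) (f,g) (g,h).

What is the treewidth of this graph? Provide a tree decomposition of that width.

Every bag has size at most 4, so the width is 4 − 1 = 3 and tw(G) ≤ 3. Conversely, {a, d, g, h} is a clique of size 4, and the vertices of any clique must share a bag in every tree decomposition; so some bag has ≥ 4 vertices and tw(G) ≥ 3. Hence tw(G) = 3 exactly.

Treewidth 3.
One such decomposition:
Bags: B1 = {a, d, f, g}  B2 = {a, d, g, h}  B3 = {a, c, g, h}  B4 = {a, b, d, f}  B5 = {d, e, f, g}
Tree: B1–B2, B2–B3, B1–B4, B1–B5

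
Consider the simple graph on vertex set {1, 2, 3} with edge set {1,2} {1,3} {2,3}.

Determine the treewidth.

2

A width-2 tree decomposition is:
Bags: B1 = {1, 2, 3}
Tree: (single bag)
With just one bag of size 3, the width is 3 − 1 = 2, so tw(G) ≤ 2. On the other hand G contains the 3-clique {1, 2, 3}. A clique must lie in a single bag of any decomposition, so no decomposition can have width below 2. Combining the bounds, tw(G) = 2.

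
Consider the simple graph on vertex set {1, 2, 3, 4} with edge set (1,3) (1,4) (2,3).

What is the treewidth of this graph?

1

A width-1 tree decomposition is:
Bags: B1 = {2, 3}  B2 = {1, 3}  B3 = {1, 4}
Tree: B1–B2, B2–B3
Every bag has size at most 2, so the width is 2 − 1 = 1 and tw(G) ≤ 1. Any graph with an edge has treewidth ≥ 1, and G has the edge 2–3. The upper and lower bounds meet at 1, so that is the treewidth.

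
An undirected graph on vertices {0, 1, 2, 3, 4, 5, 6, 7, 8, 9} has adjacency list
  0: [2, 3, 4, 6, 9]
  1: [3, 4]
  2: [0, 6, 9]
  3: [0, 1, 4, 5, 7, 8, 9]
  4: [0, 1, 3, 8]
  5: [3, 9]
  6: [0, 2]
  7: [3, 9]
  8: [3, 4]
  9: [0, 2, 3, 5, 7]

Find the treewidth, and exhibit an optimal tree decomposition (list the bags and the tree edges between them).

Treewidth 2.
Bags: B1 = {0, 2, 9}  B2 = {0, 3, 9}  B3 = {0, 3, 4}  B4 = {3, 4, 8}  B5 = {1, 3, 4}  B6 = {3, 5, 9}  B7 = {0, 2, 6}  B8 = {3, 7, 9}
Tree: B1–B2, B2–B3, B3–B4, B3–B5, B2–B6, B1–B7, B6–B8

Every bag has size at most 3, so the width is 3 − 1 = 2 and tw(G) ≤ 2. On the other hand G contains the 3-clique {0, 2, 9}. A clique must lie in a single bag of any decomposition, so no decomposition can have width below 2. The upper and lower bounds meet at 2, so that is the treewidth.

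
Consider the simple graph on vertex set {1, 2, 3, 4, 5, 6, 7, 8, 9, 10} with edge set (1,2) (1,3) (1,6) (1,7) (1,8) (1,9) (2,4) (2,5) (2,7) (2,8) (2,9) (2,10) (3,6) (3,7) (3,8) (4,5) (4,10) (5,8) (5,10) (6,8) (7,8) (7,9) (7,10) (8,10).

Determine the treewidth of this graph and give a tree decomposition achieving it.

Treewidth 3.
One optimal decomposition is:
Bags: B1 = {1, 3, 7, 8}  B2 = {1, 2, 7, 8}  B3 = {2, 7, 8, 10}  B4 = {2, 5, 8, 10}  B5 = {1, 2, 7, 9}  B6 = {2, 4, 5, 10}  B7 = {1, 3, 6, 8}
Tree: B1–B2, B2–B3, B3–B4, B2–B5, B4–B6, B1–B7

The largest bag has 4 vertices, giving width 3; this decomposition certifies tw(G) ≤ 3. Conversely, {2, 4, 5, 10} is a clique of size 4, and the vertices of any clique must share a bag in every tree decomposition; so some bag has ≥ 4 vertices and tw(G) ≥ 3. The upper and lower bounds meet at 3, so that is the treewidth.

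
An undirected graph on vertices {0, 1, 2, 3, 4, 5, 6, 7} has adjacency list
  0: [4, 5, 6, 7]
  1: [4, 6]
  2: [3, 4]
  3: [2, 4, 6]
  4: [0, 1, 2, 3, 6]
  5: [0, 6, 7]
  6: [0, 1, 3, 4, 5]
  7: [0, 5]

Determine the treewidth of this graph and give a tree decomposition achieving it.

Every bag has size at most 3, so the width is 3 − 1 = 2 and tw(G) ≤ 2. Conversely, {2, 3, 4} is a clique of size 3, and the vertices of any clique must share a bag in every tree decomposition; so some bag has ≥ 3 vertices and tw(G) ≥ 2. Hence tw(G) = 2 exactly.

Treewidth 2.
Bags: B1 = {3, 4, 6}  B2 = {0, 4, 6}  B3 = {0, 5, 6}  B4 = {0, 5, 7}  B5 = {1, 4, 6}  B6 = {2, 3, 4}
Tree: B1–B2, B2–B3, B3–B4, B1–B5, B1–B6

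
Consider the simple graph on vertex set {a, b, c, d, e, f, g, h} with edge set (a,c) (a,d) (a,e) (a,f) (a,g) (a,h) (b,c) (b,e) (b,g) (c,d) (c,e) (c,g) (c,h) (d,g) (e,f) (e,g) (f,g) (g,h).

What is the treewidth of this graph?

A width-3 tree decomposition is:
Bags: B1 = {b, c, e, g}  B2 = {a, c, e, g}  B3 = {a, c, d, g}  B4 = {a, c, g, h}  B5 = {a, e, f, g}
Tree: B1–B2, B2–B3, B3–B4, B2–B5
Every bag has size at most 4, so the width is 4 − 1 = 3 and tw(G) ≤ 3. Conversely, {a, c, d, g} is a clique of size 4, and the vertices of any clique must share a bag in every tree decomposition; so some bag has ≥ 4 vertices and tw(G) ≥ 3. Hence tw(G) = 3 exactly.

3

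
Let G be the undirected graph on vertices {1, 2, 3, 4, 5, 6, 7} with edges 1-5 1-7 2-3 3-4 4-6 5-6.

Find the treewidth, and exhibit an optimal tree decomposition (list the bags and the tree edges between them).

The largest bag has 2 vertices, giving width 1; this decomposition certifies tw(G) ≤ 1. Since G has at least one edge (e.g. 2–3), it is not an edgeless graph, so tw(G) ≥ 1. Therefore the treewidth is 1.

Treewidth 1.
One such decomposition:
Bags: B1 = {2, 3}  B2 = {3, 4}  B3 = {4, 6}  B4 = {5, 6}  B5 = {1, 5}  B6 = {1, 7}
Tree: B1–B2, B2–B3, B3–B4, B4–B5, B5–B6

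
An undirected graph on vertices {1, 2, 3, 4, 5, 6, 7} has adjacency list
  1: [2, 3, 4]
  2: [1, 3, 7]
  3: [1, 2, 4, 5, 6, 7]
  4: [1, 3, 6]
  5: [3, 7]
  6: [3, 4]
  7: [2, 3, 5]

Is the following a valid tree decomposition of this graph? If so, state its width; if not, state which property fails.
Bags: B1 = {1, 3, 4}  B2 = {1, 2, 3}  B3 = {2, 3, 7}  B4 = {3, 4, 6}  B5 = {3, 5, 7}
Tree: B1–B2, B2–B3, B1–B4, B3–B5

Yes; width 2.

Checking the three conditions: (i) the bags cover all of {1, 2, 3, 4, 5, 6, 7}; (ii) for each edge, some bag contains both endpoints; (iii) the bags containing any fixed vertex form a subtree. All hold, so the decomposition is valid with width 3 − 1 = 2.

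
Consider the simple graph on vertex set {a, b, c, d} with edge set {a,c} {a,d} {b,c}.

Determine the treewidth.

A width-1 tree decomposition is:
Bags: B1 = {a, c}  B2 = {a, d}  B3 = {b, c}
Tree: B1–B2, B1–B3
Each bag holds 2 vertices, so the decomposition has width 1, which upper-bounds the treewidth. Since G has at least one edge (e.g. a–c), it is not an edgeless graph, so tw(G) ≥ 1. Combining the bounds, tw(G) = 1.

1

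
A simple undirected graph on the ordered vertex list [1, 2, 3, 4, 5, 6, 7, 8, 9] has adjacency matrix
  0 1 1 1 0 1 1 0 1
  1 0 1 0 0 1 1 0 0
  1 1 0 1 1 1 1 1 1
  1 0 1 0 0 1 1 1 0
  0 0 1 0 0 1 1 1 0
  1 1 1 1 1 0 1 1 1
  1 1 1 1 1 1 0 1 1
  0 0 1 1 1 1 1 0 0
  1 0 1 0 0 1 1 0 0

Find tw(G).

A width-4 tree decomposition is:
Bags: B1 = {1, 3, 4, 6, 7}  B2 = {1, 2, 3, 6, 7}  B3 = {3, 4, 6, 7, 8}  B4 = {1, 3, 6, 7, 9}  B5 = {3, 5, 6, 7, 8}
Tree: B1–B2, B1–B3, B2–B4, B3–B5
Every bag has size at most 5, so the width is 5 − 1 = 4 and tw(G) ≤ 4. For the lower bound, the 5 vertices {3, 4, 6, 7, 8} are pairwise adjacent, and any tree decomposition puts a clique entirely inside one bag — forcing width ≥ 4. Hence tw(G) = 4 exactly.

4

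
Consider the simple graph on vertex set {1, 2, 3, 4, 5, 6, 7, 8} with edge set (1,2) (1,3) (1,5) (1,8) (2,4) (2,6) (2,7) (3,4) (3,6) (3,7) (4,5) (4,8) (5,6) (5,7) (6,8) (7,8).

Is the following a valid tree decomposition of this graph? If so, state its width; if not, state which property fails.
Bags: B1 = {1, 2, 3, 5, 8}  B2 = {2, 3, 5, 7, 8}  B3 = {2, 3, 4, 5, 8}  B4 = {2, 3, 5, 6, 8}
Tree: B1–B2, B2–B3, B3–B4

Yes; width 4.

Vertex coverage: the bags together contain {1, 2, 3, 4, 5, 6, 7, 8}, the full vertex set. Edge coverage: each edge of G has both endpoints in at least one bag. Running intersection: for every vertex, the bags containing it form a connected subtree. All three properties hold, so this is a valid tree decomposition of width max|bag| − 1 = 4, and hence tw(G) ≤ 4.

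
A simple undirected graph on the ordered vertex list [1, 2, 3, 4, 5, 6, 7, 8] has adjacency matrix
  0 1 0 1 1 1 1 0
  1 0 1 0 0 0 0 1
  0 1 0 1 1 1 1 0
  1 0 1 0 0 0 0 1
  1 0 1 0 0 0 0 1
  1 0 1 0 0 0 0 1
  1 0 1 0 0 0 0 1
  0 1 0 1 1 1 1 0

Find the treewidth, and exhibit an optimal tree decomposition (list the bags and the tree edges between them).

Every bag has size at most 4, so the width is 4 − 1 = 3 and tw(G) ≤ 3. For the lower bound: the 4 vertex sets {3,6}, {1,4}, {8}, {7} are disjoint, each induces a connected subgraph, and every pair is joined by at least one edge of G. Contracting each set to a single vertex therefore yields K_{4} as a minor, and since treewidth is minor-monotone, tw(G) ≥ tw(K_{4}) = 3. Hence tw(G) = 3 exactly.

Treewidth 3.
One such decomposition:
Bags: B1 = {1, 3, 6, 8}  B2 = {1, 3, 4, 8}  B3 = {1, 3, 7, 8}  B4 = {1, 3, 5, 8}  B5 = {1, 2, 3, 8}
Tree: B1–B2, B2–B3, B3–B4, B4–B5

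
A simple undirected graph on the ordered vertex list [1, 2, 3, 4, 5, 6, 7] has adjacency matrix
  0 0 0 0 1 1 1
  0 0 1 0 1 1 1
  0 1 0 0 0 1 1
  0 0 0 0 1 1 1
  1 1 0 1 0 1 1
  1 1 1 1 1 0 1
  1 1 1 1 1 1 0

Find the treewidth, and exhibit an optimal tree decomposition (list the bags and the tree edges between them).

Each bag holds 4 vertices, so the decomposition has width 3, which upper-bounds the treewidth. On the other hand G contains the 4-clique {2, 3, 6, 7}. A clique must lie in a single bag of any decomposition, so no decomposition can have width below 3. The upper and lower bounds meet at 3, so that is the treewidth.

Treewidth 3.
Bags: B1 = {2, 5, 6, 7}  B2 = {1, 5, 6, 7}  B3 = {4, 5, 6, 7}  B4 = {2, 3, 6, 7}
Tree: B1–B2, B1–B3, B1–B4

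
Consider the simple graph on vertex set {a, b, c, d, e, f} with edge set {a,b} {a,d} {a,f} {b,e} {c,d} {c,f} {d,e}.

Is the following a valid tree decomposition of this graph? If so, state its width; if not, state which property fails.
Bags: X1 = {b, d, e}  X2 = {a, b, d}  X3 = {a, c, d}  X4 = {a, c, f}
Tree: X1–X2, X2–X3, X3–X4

Every vertex of G appears in some bag (union = {a, b, c, d, e, f}); every edge is covered by a bag; and for each vertex v the set of bags containing v is connected in the bag tree. The decomposition is therefore valid. The largest bag has 3 vertices, so the width is 2.

Yes; width 2.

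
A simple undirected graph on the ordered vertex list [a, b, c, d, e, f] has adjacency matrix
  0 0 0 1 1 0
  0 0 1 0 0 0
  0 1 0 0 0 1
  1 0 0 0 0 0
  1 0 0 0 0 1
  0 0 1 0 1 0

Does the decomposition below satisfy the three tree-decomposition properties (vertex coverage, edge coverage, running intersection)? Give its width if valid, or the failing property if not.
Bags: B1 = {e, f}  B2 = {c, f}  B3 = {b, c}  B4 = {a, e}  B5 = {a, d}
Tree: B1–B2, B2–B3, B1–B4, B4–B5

Yes; width 1.

Checking the three conditions: (i) the bags cover all of {a, b, c, d, e, f}; (ii) for each edge, some bag contains both endpoints; (iii) the bags containing any fixed vertex form a subtree. All hold, so the decomposition is valid with width 2 − 1 = 1.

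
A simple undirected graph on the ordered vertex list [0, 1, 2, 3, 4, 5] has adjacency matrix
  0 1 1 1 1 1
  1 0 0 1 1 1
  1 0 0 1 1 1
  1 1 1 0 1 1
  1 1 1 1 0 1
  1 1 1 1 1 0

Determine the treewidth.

4

A width-4 tree decomposition is:
Bags: B1 = {0, 2, 3, 4, 5}  B2 = {0, 1, 3, 4, 5}
Tree: B1–B2
Each bag holds 5 vertices, so the decomposition has width 4, which upper-bounds the treewidth. Conversely, {0, 1, 3, 4, 5} is a clique of size 5, and the vertices of any clique must share a bag in every tree decomposition; so some bag has ≥ 5 vertices and tw(G) ≥ 4. Hence tw(G) = 4 exactly.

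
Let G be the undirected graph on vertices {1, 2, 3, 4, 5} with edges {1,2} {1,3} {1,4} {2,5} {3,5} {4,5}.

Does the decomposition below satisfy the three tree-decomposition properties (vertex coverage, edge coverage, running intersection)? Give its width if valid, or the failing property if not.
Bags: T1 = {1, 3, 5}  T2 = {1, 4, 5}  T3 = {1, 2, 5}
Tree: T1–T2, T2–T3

Yes; width 2.

Vertex coverage: the bags together contain {1, 2, 3, 4, 5}, the full vertex set. Edge coverage: each edge of G has both endpoints in at least one bag. Running intersection: for every vertex, the bags containing it form a connected subtree. All three properties hold, so this is a valid tree decomposition of width max|bag| − 1 = 2, and hence tw(G) ≤ 2.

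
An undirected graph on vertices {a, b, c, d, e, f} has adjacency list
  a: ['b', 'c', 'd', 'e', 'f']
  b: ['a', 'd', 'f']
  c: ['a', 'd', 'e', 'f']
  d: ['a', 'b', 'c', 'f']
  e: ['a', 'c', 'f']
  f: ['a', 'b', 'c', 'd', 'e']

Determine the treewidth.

3

A width-3 tree decomposition is:
Bags: B1 = {a, c, d, f}  B2 = {a, c, e, f}  B3 = {a, b, d, f}
Tree: B1–B2, B1–B3
Every bag has size at most 4, so the width is 4 − 1 = 3 and tw(G) ≤ 3. For the lower bound, the 4 vertices {a, c, d, f} are pairwise adjacent, and any tree decomposition puts a clique entirely inside one bag — forcing width ≥ 3. The upper and lower bounds meet at 3, so that is the treewidth.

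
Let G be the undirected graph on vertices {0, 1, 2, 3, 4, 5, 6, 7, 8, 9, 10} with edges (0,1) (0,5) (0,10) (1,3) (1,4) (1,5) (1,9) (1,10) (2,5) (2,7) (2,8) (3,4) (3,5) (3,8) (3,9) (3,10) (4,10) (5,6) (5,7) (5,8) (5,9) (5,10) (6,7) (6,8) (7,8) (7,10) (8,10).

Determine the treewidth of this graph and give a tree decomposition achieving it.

Treewidth 3.
Bags: B1 = {5, 7, 8, 10}  B2 = {3, 5, 8, 10}  B3 = {1, 3, 5, 10}  B4 = {1, 3, 5, 9}  B5 = {2, 5, 7, 8}  B6 = {5, 6, 7, 8}  B7 = {1, 3, 4, 10}  B8 = {0, 1, 5, 10}
Tree: B1–B2, B2–B3, B3–B4, B1–B5, B5–B6, B3–B7, B3–B8

Every bag has size at most 4, so the width is 4 − 1 = 3 and tw(G) ≤ 3. On the other hand G contains the 4-clique {1, 3, 4, 10}. A clique must lie in a single bag of any decomposition, so no decomposition can have width below 3. The upper and lower bounds meet at 3, so that is the treewidth.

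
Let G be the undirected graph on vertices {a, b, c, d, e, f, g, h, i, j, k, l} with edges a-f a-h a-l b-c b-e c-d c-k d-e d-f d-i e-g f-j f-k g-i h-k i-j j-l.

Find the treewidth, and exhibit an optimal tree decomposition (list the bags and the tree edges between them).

Each bag holds 4 vertices, so the decomposition has width 3, which upper-bounds the treewidth. For the lower bound: the 4 vertex sets {a,h,l}, {k}, {f}, {c,d,i,j} are disjoint, each induces a connected subgraph, and every pair is joined by at least one edge of G. Contracting each set to a single vertex therefore yields K_{4} as a minor, and since treewidth is minor-monotone, tw(G) ≥ tw(K_{4}) = 3. The upper and lower bounds meet at 3, so that is the treewidth.

Treewidth 3.
One optimal decomposition is:
Bags: B1 = {a, h, k, l}  B2 = {a, f, k, l}  B3 = {f, j, k, l}  B4 = {c, f, j, k}  B5 = {c, d, f, j}  B6 = {c, d, i, j}  B7 = {b, c, d, i}  B8 = {b, d, e, i}  B9 = {b, e, g, i}
Tree: B1–B2, B2–B3, B3–B4, B4–B5, B5–B6, B6–B7, B7–B8, B8–B9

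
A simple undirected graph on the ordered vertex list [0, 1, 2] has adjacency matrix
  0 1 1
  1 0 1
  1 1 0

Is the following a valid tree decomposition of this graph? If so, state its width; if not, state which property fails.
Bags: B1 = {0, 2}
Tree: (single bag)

No — vertex 1 appears in no bag.

A tree decomposition must satisfy three properties: every vertex lies in some bag; for every edge, both endpoints lie together in some bag; and for every vertex, the bags containing it form a connected subtree. Here vertex 1 appears in no bag, so the decomposition is invalid.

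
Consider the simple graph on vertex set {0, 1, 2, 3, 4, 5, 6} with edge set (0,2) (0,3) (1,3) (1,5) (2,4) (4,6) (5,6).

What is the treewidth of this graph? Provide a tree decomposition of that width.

Treewidth 2.
One such decomposition:
Bags: B1 = {1, 3, 5}  B2 = {3, 5, 6}  B3 = {3, 4, 6}  B4 = {2, 3, 4}  B5 = {0, 2, 3}
Tree: B1–B2, B2–B3, B3–B4, B4–B5

Every bag has size at most 3, so the width is 3 − 1 = 2 and tw(G) ≤ 2. The edges 3–1–5–6–4–2–0–3 form a cycle, so G is not a tree and its treewidth is at least 2. Hence tw(G) = 2 exactly.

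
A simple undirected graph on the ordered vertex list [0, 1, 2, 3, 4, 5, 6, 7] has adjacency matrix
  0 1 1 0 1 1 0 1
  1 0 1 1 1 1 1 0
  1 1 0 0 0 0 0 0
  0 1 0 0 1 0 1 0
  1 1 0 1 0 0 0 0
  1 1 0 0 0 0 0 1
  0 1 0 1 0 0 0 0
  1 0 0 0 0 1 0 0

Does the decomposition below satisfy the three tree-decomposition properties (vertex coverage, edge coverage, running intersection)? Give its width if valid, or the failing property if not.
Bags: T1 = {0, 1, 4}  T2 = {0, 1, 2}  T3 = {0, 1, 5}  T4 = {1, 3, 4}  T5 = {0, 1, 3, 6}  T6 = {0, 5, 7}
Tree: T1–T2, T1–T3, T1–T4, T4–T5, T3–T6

A tree decomposition must satisfy three properties: every vertex lies in some bag; for every edge, both endpoints lie together in some bag; and for every vertex, the bags containing it form a connected subtree. Here bags containing vertex 0 are not connected in the tree, so the decomposition is invalid.

No — bags containing vertex 0 are not connected in the tree.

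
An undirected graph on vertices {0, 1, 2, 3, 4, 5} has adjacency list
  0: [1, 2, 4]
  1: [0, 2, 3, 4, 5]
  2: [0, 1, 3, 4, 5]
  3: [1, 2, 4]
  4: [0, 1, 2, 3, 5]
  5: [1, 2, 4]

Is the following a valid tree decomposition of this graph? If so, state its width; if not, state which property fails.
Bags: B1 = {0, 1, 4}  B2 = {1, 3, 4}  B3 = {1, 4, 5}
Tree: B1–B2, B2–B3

A tree decomposition must satisfy three properties: every vertex lies in some bag; for every edge, both endpoints lie together in some bag; and for every vertex, the bags containing it form a connected subtree. Here vertex 2 appears in no bag, so the decomposition is invalid.

No — vertex 2 appears in no bag.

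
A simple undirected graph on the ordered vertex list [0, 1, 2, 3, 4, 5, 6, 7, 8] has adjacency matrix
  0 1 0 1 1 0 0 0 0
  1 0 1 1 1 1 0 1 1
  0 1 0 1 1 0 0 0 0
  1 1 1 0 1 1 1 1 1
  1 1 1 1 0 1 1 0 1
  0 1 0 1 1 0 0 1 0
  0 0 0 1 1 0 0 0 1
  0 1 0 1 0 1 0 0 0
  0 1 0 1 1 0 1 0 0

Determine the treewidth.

3

A width-3 tree decomposition is:
Bags: B1 = {1, 3, 4, 5}  B2 = {1, 3, 4, 8}  B3 = {1, 3, 5, 7}  B4 = {3, 4, 6, 8}  B5 = {1, 2, 3, 4}  B6 = {0, 1, 3, 4}
Tree: B1–B2, B1–B3, B2–B4, B2–B5, B2–B6
Every bag has size at most 4, so the width is 4 − 1 = 3 and tw(G) ≤ 3. On the other hand G contains the 4-clique {0, 1, 3, 4}. A clique must lie in a single bag of any decomposition, so no decomposition can have width below 3. The upper and lower bounds meet at 3, so that is the treewidth.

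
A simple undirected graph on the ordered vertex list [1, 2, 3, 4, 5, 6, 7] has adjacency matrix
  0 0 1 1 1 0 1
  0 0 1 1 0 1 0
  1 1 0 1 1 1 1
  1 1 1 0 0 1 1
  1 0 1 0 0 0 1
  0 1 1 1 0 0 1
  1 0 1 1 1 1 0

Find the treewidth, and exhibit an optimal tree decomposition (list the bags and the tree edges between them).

The largest bag has 4 vertices, giving width 3; this decomposition certifies tw(G) ≤ 3. Conversely, {1, 3, 4, 7} is a clique of size 4, and the vertices of any clique must share a bag in every tree decomposition; so some bag has ≥ 4 vertices and tw(G) ≥ 3. The upper and lower bounds meet at 3, so that is the treewidth.

Treewidth 3.
Bags: B1 = {2, 3, 4, 6}  B2 = {3, 4, 6, 7}  B3 = {1, 3, 4, 7}  B4 = {1, 3, 5, 7}
Tree: B1–B2, B2–B3, B3–B4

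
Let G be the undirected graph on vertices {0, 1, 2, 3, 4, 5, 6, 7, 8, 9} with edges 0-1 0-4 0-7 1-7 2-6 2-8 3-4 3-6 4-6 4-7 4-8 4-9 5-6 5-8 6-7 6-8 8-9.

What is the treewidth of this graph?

2

A width-2 tree decomposition is:
Bags: B1 = {3, 4, 6}  B2 = {4, 6, 7}  B3 = {4, 6, 8}  B4 = {5, 6, 8}  B5 = {0, 4, 7}  B6 = {4, 8, 9}  B7 = {0, 1, 7}  B8 = {2, 6, 8}
Tree: B1–B2, B2–B3, B3–B4, B2–B5, B3–B6, B5–B7, B3–B8
Each bag holds 3 vertices, so the decomposition has width 2, which upper-bounds the treewidth. On the other hand G contains the 3-clique {0, 1, 7}. A clique must lie in a single bag of any decomposition, so no decomposition can have width below 2. Combining the bounds, tw(G) = 2.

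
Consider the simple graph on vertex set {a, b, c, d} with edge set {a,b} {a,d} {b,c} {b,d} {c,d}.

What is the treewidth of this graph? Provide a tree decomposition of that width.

Treewidth 2.
One optimal decomposition is:
Bags: B1 = {a, b, d}  B2 = {b, c, d}
Tree: B1–B2

Every bag has size at most 3, so the width is 3 − 1 = 2 and tw(G) ≤ 2. On the other hand G contains the 3-clique {b, c, d}. A clique must lie in a single bag of any decomposition, so no decomposition can have width below 2. The upper and lower bounds meet at 2, so that is the treewidth.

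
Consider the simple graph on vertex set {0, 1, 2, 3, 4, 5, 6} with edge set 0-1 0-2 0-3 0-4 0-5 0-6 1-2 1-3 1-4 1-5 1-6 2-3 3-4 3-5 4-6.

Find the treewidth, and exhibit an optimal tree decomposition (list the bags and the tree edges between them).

Treewidth 3.
Bags: B1 = {0, 1, 2, 3}  B2 = {0, 1, 3, 5}  B3 = {0, 1, 3, 4}  B4 = {0, 1, 4, 6}
Tree: B1–B2, B1–B3, B3–B4

Every bag has size at most 4, so the width is 4 − 1 = 3 and tw(G) ≤ 3. For the lower bound, the 4 vertices {0, 1, 2, 3} are pairwise adjacent, and any tree decomposition puts a clique entirely inside one bag — forcing width ≥ 3. Therefore the treewidth is 3.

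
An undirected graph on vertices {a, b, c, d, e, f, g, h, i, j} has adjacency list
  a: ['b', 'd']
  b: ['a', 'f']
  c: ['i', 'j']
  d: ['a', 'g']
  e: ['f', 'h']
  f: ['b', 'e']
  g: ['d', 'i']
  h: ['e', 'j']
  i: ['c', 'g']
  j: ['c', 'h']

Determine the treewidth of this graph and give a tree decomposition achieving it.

Treewidth 2.
One optimal decomposition is:
Bags: B1 = {a, b, d}  B2 = {b, d, g}  B3 = {b, g, i}  B4 = {b, c, i}  B5 = {b, c, j}  B6 = {b, h, j}  B7 = {b, e, h}  B8 = {b, e, f}
Tree: B1–B2, B2–B3, B3–B4, B4–B5, B5–B6, B6–B7, B7–B8

The largest bag has 3 vertices, giving width 2; this decomposition certifies tw(G) ≤ 2. The edges b–a–d–g–i–c–j–h–e–f–b form a cycle, so G is not a tree and its treewidth is at least 2. Hence tw(G) = 2 exactly.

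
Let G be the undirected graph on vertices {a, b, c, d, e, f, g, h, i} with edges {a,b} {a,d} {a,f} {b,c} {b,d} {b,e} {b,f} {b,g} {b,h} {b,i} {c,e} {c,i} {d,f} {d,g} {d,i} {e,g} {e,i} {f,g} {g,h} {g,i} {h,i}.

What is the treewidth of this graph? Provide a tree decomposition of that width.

Treewidth 3.
One optimal decomposition is:
Bags: B1 = {b, e, g, i}  B2 = {b, d, g, i}  B3 = {b, d, f, g}  B4 = {b, c, e, i}  B5 = {b, g, h, i}  B6 = {a, b, d, f}
Tree: B1–B2, B2–B3, B1–B4, B2–B5, B3–B6

Every bag has size at most 4, so the width is 4 − 1 = 3 and tw(G) ≤ 3. For the lower bound, the 4 vertices {b, d, f, g} are pairwise adjacent, and any tree decomposition puts a clique entirely inside one bag — forcing width ≥ 3. The upper and lower bounds meet at 3, so that is the treewidth.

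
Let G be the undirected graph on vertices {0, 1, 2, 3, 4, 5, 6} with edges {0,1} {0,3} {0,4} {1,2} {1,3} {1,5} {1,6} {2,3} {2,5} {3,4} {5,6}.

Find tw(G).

A width-2 tree decomposition is:
Bags: B1 = {0, 1, 3}  B2 = {1, 2, 3}  B3 = {1, 2, 5}  B4 = {0, 3, 4}  B5 = {1, 5, 6}
Tree: B1–B2, B2–B3, B1–B4, B3–B5
Every bag has size at most 3, so the width is 3 − 1 = 2 and tw(G) ≤ 2. On the other hand G contains the 3-clique {0, 1, 3}. A clique must lie in a single bag of any decomposition, so no decomposition can have width below 2. The upper and lower bounds meet at 2, so that is the treewidth.

2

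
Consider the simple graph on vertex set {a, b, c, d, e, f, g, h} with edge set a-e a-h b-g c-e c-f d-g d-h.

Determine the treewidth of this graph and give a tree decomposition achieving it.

Treewidth 1.
One such decomposition:
Bags: B1 = {c, f}  B2 = {c, e}  B3 = {a, e}  B4 = {a, h}  B5 = {d, h}  B6 = {d, g}  B7 = {b, g}
Tree: B1–B2, B2–B3, B3–B4, B4–B5, B5–B6, B6–B7

Each bag holds 2 vertices, so the decomposition has width 1, which upper-bounds the treewidth. Any graph with an edge has treewidth ≥ 1, and G has the edge f–c. The upper and lower bounds meet at 1, so that is the treewidth.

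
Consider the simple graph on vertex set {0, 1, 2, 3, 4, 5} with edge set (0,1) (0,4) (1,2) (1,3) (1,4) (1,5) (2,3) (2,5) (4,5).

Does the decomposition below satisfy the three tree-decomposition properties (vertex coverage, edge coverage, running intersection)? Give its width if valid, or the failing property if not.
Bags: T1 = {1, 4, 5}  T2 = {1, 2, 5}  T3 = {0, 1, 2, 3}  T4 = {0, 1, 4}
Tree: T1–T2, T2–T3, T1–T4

A tree decomposition must satisfy three properties: every vertex lies in some bag; for every edge, both endpoints lie together in some bag; and for every vertex, the bags containing it form a connected subtree. Here bags containing vertex 0 are not connected in the tree, so the decomposition is invalid.

No — bags containing vertex 0 are not connected in the tree.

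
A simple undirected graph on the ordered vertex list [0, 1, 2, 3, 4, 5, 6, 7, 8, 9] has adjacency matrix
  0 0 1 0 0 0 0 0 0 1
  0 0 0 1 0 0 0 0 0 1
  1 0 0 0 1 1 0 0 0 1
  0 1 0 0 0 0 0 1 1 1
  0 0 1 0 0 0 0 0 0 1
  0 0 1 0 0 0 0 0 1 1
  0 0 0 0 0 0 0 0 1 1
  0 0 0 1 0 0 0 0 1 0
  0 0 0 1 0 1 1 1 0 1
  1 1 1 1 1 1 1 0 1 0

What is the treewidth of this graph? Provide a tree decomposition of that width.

Every bag has size at most 3, so the width is 3 − 1 = 2 and tw(G) ≤ 2. On the other hand G contains the 3-clique {1, 3, 9}. A clique must lie in a single bag of any decomposition, so no decomposition can have width below 2. Combining the bounds, tw(G) = 2.

Treewidth 2.
Bags: B1 = {3, 8, 9}  B2 = {5, 8, 9}  B3 = {2, 5, 9}  B4 = {0, 2, 9}  B5 = {3, 7, 8}  B6 = {1, 3, 9}  B7 = {2, 4, 9}  B8 = {6, 8, 9}
Tree: B1–B2, B2–B3, B3–B4, B1–B5, B1–B6, B3–B7, B2–B8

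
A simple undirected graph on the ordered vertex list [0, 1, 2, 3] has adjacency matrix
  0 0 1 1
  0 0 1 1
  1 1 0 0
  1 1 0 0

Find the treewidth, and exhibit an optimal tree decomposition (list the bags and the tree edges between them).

The largest bag has 3 vertices, giving width 2; this decomposition certifies tw(G) ≤ 2. For the lower bound, G contains the cycle 1–2–0–3–1, so G is not a forest; only forests have treewidth ≤ 1, hence tw(G) ≥ 2. The upper and lower bounds meet at 2, so that is the treewidth.

Treewidth 2.
Bags: B1 = {0, 1, 2}  B2 = {0, 1, 3}
Tree: B1–B2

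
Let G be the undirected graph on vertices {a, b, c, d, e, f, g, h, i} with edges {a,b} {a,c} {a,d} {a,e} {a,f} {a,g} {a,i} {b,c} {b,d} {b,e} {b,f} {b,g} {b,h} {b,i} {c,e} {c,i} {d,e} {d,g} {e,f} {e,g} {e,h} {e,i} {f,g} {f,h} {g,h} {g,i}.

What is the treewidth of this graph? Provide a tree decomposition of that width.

Treewidth 4.
One such decomposition:
Bags: B1 = {a, b, e, f, g}  B2 = {a, b, d, e, g}  B3 = {b, e, f, g, h}  B4 = {a, b, e, g, i}  B5 = {a, b, c, e, i}
Tree: B1–B2, B1–B3, B2–B4, B4–B5

The largest bag has 5 vertices, giving width 4; this decomposition certifies tw(G) ≤ 4. Conversely, {b, e, f, g, h} is a clique of size 5, and the vertices of any clique must share a bag in every tree decomposition; so some bag has ≥ 5 vertices and tw(G) ≥ 4. Hence tw(G) = 4 exactly.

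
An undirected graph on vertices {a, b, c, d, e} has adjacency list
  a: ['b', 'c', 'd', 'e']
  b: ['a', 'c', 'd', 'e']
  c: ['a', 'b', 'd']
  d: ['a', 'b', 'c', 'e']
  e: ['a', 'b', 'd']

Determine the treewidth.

A width-3 tree decomposition is:
Bags: B1 = {a, b, d, e}  B2 = {a, b, c, d}
Tree: B1–B2
Every bag has size at most 4, so the width is 4 − 1 = 3 and tw(G) ≤ 3. For the lower bound, the 4 vertices {a, b, d, e} are pairwise adjacent, and any tree decomposition puts a clique entirely inside one bag — forcing width ≥ 3. Combining the bounds, tw(G) = 3.

3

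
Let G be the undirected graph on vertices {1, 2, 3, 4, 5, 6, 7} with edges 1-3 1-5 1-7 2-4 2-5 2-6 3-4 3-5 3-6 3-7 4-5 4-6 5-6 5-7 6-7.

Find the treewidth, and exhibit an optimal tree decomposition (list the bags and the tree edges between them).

Treewidth 3.
Bags: B1 = {3, 5, 6, 7}  B2 = {1, 3, 5, 7}  B3 = {3, 4, 5, 6}  B4 = {2, 4, 5, 6}
Tree: B1–B2, B1–B3, B3–B4

The largest bag has 4 vertices, giving width 3; this decomposition certifies tw(G) ≤ 3. For the lower bound, the 4 vertices {2, 4, 5, 6} are pairwise adjacent, and any tree decomposition puts a clique entirely inside one bag — forcing width ≥ 3. Hence tw(G) = 3 exactly.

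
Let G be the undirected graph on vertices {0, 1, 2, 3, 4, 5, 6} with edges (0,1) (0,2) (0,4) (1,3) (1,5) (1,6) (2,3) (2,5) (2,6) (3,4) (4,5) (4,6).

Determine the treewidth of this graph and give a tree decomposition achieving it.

Every bag has size at most 4, so the width is 4 − 1 = 3 and tw(G) ≤ 3. For the lower bound: the 4 vertex sets {4,5}, {1,6}, {2}, {0} are disjoint, each induces a connected subgraph, and every pair is joined by at least one edge of G. Contracting each set to a single vertex therefore yields K_{4} as a minor, and since treewidth is minor-monotone, tw(G) ≥ tw(K_{4}) = 3. Therefore the treewidth is 3.

Treewidth 3.
Bags: B1 = {1, 2, 4, 5}  B2 = {1, 2, 4, 6}  B3 = {0, 1, 2, 4}  B4 = {1, 2, 3, 4}
Tree: B1–B2, B2–B3, B3–B4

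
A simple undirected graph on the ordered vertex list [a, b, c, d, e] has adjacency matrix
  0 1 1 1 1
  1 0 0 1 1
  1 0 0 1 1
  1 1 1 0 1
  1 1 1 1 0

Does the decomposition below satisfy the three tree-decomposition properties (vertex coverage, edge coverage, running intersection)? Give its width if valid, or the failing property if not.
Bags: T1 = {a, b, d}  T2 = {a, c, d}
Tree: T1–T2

No — vertex e appears in no bag.

A tree decomposition must satisfy three properties: every vertex lies in some bag; for every edge, both endpoints lie together in some bag; and for every vertex, the bags containing it form a connected subtree. Here vertex e appears in no bag, so the decomposition is invalid.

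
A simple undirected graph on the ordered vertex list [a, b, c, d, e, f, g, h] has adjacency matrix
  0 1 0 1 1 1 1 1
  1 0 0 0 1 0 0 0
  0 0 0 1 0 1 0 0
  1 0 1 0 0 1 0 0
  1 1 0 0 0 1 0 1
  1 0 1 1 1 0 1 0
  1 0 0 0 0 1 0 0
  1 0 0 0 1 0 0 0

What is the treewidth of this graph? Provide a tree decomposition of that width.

Each bag holds 3 vertices, so the decomposition has width 2, which upper-bounds the treewidth. Conversely, {c, d, f} is a clique of size 3, and the vertices of any clique must share a bag in every tree decomposition; so some bag has ≥ 3 vertices and tw(G) ≥ 2. Combining the bounds, tw(G) = 2.

Treewidth 2.
One optimal decomposition is:
Bags: B1 = {a, f, g}  B2 = {a, e, f}  B3 = {a, b, e}  B4 = {a, e, h}  B5 = {a, d, f}  B6 = {c, d, f}
Tree: B1–B2, B2–B3, B3–B4, B2–B5, B5–B6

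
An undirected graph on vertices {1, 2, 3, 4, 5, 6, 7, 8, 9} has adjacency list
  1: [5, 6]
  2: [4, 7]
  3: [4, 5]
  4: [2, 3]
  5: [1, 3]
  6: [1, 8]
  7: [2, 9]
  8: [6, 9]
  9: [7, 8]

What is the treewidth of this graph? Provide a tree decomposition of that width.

Treewidth 2.
Bags: B1 = {2, 7, 9}  B2 = {2, 4, 9}  B3 = {3, 4, 9}  B4 = {3, 5, 9}  B5 = {1, 5, 9}  B6 = {1, 6, 9}  B7 = {6, 8, 9}
Tree: B1–B2, B2–B3, B3–B4, B4–B5, B5–B6, B6–B7

The largest bag has 3 vertices, giving width 2; this decomposition certifies tw(G) ≤ 2. The edges 9–7–2–4–3–5–1–6–8–9 form a cycle, so G is not a tree and its treewidth is at least 2. Therefore the treewidth is 2.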